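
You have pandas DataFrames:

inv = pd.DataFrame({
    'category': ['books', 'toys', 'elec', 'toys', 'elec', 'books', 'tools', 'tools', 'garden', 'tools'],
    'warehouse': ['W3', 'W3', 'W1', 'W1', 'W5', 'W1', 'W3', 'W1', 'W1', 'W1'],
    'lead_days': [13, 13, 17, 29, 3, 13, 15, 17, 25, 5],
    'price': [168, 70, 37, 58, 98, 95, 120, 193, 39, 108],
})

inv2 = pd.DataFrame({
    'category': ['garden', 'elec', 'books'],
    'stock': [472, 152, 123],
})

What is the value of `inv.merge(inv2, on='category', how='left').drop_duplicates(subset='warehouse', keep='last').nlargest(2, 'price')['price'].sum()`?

merge on 'category' (how='left') → 10 rows:
  category warehouse  lead_days  price  stock
0    books        W3         13    168  123.0
1     toys        W3         13     70    NaN
2     elec        W1         17     37  152.0
3     toys        W1         29     58    NaN
4     elec        W5          3     98  152.0
5    books        W1         13     95  123.0
6    tools        W3         15    120    NaN
7    tools        W1         17    193    NaN
8   garden        W1         25     39  472.0
9    tools        W1          5    108    NaN
drop duplicate warehouse (keep=last):
  category warehouse  lead_days  price  stock
4     elec        W5          3     98  152.0
6    tools        W3         15    120    NaN
9    tools        W1          5    108    NaN
take 2 rows with largest price:
  category warehouse  lead_days  price  stock
6    tools        W3         15    120    NaN
9    tools        W1          5    108    NaN
sum of column 'price' → 228

228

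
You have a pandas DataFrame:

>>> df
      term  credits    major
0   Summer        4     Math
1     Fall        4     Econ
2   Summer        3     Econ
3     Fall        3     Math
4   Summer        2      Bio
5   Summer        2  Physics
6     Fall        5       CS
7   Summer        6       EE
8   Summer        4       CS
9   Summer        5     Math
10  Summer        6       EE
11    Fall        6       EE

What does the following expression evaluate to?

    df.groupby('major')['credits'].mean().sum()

22.0

group by major, mean of credits:
major
Bio        2.0
CS         4.5
EE         6.0
Econ       3.5
Math       4.0
Physics    2.0
Name: credits, dtype: float64
Hence 22.0.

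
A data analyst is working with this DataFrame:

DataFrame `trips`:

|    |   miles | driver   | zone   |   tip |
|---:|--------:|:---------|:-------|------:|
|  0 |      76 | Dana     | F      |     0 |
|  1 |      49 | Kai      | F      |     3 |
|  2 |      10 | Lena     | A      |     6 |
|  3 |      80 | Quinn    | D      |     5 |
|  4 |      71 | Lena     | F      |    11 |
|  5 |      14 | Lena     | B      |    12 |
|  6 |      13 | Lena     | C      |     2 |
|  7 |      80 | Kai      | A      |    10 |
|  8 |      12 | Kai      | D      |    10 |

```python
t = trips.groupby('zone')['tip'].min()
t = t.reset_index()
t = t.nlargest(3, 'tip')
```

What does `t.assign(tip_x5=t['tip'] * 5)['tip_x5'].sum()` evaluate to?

group by zone, min of tip:
zone
A     6
B    12
C     2
D     5
F     0
Name: tip, dtype: int64
reset_index():
  zone  tip
0    A    6
1    B   12
2    C    2
3    D    5
4    F    0
take 3 rows with largest tip:
  zone  tip
1    B   12
0    A    6
3    D    5
add column tip_x5 = t['tip'] * 5:
  zone  tip  tip_x5
1    B   12      60
0    A    6      30
3    D    5      25
Hence 115.

115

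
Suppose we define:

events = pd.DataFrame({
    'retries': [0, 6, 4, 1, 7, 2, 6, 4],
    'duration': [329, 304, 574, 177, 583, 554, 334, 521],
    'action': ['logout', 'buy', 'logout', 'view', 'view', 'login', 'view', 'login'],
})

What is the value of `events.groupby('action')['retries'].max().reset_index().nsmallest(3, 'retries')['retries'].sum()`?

14

group by action, max of retries:
action
buy       6
login     4
logout    4
view      7
Name: retries, dtype: int64
reset_index():
   action  retries
0     buy        6
1   login        4
2  logout        4
3    view        7
take 3 rows with smallest retries:
   action  retries
1   login        4
2  logout        4
0     buy        6
sum of column 'retries' → 14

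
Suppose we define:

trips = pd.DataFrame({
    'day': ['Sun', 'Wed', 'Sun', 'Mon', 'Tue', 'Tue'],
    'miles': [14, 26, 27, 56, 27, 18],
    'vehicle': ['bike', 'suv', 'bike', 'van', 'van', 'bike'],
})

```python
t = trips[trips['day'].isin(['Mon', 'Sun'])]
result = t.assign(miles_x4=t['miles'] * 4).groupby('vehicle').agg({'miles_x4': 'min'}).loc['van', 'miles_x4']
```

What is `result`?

224

filter rows where day in ['Mon', 'Sun']:
   day  miles vehicle
0  Sun     14    bike
2  Sun     27    bike
3  Mon     56     van
add column miles_x4 = t['miles'] * 4:
   day  miles vehicle  miles_x4
0  Sun     14    bike        56
2  Sun     27    bike       108
3  Mon     56     van       224
group by vehicle, min of miles_x4:
         miles_x4
vehicle          
bike           56
van           224
So loc['van', 'miles_x4'] = 224.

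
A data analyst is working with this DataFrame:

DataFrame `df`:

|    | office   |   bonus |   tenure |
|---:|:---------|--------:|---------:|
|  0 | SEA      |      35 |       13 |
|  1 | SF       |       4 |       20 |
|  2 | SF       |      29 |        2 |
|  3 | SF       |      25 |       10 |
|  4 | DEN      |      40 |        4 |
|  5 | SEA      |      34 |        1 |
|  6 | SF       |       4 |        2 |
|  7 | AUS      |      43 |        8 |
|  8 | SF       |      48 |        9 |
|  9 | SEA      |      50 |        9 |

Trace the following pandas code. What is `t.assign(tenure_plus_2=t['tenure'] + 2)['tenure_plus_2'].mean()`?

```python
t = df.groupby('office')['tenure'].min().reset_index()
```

group by office, min of tenure:
office
AUS    8
DEN    4
SEA    1
SF     2
Name: tenure, dtype: int64
reset_index():
  office  tenure
0    AUS       8
1    DEN       4
2    SEA       1
3     SF       2
add column tenure_plus_2 = t['tenure'] + 2:
  office  tenure  tenure_plus_2
0    AUS       8             10
1    DEN       4              6
2    SEA       1              3
3     SF       2              4
Reading off the mean of column 'tenure_plus_2', we get 5.75.

5.75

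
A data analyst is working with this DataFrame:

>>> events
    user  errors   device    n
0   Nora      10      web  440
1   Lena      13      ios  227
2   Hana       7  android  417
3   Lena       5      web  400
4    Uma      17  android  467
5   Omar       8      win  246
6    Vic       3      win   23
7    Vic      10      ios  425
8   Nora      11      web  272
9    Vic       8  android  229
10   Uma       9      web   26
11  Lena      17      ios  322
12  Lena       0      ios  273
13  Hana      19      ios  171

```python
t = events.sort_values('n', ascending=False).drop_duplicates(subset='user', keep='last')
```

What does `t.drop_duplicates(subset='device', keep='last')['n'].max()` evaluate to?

171

sort by n descending:
    user  errors   device    n
4    Uma      17  android  467
0   Nora      10      web  440
7    Vic      10      ios  425
2   Hana       7  android  417
3   Lena       5      web  400
11  Lena      17      ios  322
12  Lena       0      ios  273
8   Nora      11      web  272
5   Omar       8      win  246
9    Vic       8  android  229
1   Lena      13      ios  227
13  Hana      19      ios  171
10   Uma       9      web   26
6    Vic       3      win   23
drop duplicate user (keep=last):
    user  errors device    n
8   Nora      11    web  272
5   Omar       8    win  246
1   Lena      13    ios  227
13  Hana      19    ios  171
10   Uma       9    web   26
6    Vic       3    win   23
drop duplicate device (keep=last):
    user  errors device    n
13  Hana      19    ios  171
10   Uma       9    web   26
6    Vic       3    win   23
Finally, max of column 'n' = 171.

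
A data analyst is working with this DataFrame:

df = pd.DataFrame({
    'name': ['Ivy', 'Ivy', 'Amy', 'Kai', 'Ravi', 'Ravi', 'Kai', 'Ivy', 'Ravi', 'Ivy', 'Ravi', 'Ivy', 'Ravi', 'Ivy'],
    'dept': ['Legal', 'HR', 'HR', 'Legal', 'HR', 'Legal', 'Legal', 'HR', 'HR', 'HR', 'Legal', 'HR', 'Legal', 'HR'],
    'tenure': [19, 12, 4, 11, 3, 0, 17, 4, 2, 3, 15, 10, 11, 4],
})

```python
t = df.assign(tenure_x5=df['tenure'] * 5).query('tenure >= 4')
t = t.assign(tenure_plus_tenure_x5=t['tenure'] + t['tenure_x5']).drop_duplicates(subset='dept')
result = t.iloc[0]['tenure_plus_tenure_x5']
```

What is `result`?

add column tenure_x5 = df['tenure'] * 5:
    name   dept  tenure  tenure_x5
0    Ivy  Legal      19         95
1    Ivy     HR      12         60
2    Amy     HR       4         20
3    Kai  Legal      11         55
4   Ravi     HR       3         15
5   Ravi  Legal       0          0
6    Kai  Legal      17         85
7    Ivy     HR       4         20
8   Ravi     HR       2         10
9    Ivy     HR       3         15
10  Ravi  Legal      15         75
11   Ivy     HR      10         50
12  Ravi  Legal      11         55
13   Ivy     HR       4         20
filter rows where tenure >= 4:
    name   dept  tenure  tenure_x5
0    Ivy  Legal      19         95
1    Ivy     HR      12         60
2    Amy     HR       4         20
3    Kai  Legal      11         55
6    Kai  Legal      17         85
7    Ivy     HR       4         20
10  Ravi  Legal      15         75
11   Ivy     HR      10         50
12  Ravi  Legal      11         55
13   Ivy     HR       4         20
add column tenure_plus_tenure_x5 = t['tenure'] + t['tenure_x5']:
    name   dept  tenure  tenure_x5  tenure_plus_tenure_x5
0    Ivy  Legal      19         95                    114
1    Ivy     HR      12         60                     72
2    Amy     HR       4         20                     24
3    Kai  Legal      11         55                     66
6    Kai  Legal      17         85                    102
7    Ivy     HR       4         20                     24
10  Ravi  Legal      15         75                     90
11   Ivy     HR      10         50                     60
12  Ravi  Legal      11         55                     66
13   Ivy     HR       4         20                     24
drop duplicate dept (keep=first):
  name   dept  tenure  tenure_x5  tenure_plus_tenure_x5
0  Ivy  Legal      19         95                    114
1  Ivy     HR      12         60                     72
So iloc[0]['tenure_plus_tenure_x5'] = 114.

114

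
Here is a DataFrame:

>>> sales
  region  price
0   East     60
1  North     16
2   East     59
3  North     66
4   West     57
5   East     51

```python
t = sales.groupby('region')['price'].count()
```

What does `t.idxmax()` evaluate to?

group by region, count of price:
region
East     3
North    2
West     1
Name: price, dtype: int64
label with the largest value → East

East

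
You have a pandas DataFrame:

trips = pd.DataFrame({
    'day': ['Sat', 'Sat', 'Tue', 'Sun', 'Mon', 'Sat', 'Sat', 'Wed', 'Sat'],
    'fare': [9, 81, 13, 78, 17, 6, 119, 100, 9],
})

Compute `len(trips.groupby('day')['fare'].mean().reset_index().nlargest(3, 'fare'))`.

3

group by day, mean of fare:
day
Mon     17.0
Sat     44.8
Sun     78.0
Tue     13.0
Wed    100.0
Name: fare, dtype: float64
reset_index():
   day   fare
0  Mon   17.0
1  Sat   44.8
2  Sun   78.0
3  Tue   13.0
4  Wed  100.0
take 3 rows with largest fare:
   day   fare
4  Wed  100.0
2  Sun   78.0
1  Sat   44.8
Hence 3.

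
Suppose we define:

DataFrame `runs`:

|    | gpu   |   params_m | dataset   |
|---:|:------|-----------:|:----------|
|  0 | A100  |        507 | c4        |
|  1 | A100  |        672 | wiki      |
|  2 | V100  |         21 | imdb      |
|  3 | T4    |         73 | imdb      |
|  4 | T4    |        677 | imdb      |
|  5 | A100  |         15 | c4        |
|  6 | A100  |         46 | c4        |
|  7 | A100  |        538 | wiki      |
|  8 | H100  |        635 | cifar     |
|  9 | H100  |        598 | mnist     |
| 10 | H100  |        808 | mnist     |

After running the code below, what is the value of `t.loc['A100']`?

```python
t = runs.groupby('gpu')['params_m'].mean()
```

group by gpu, mean of params_m:
gpu
A100    355.600000
H100    680.333333
T4      375.000000
V100     21.000000
Name: params_m, dtype: float64
Finally, value at index 'A100' = 355.6.

355.6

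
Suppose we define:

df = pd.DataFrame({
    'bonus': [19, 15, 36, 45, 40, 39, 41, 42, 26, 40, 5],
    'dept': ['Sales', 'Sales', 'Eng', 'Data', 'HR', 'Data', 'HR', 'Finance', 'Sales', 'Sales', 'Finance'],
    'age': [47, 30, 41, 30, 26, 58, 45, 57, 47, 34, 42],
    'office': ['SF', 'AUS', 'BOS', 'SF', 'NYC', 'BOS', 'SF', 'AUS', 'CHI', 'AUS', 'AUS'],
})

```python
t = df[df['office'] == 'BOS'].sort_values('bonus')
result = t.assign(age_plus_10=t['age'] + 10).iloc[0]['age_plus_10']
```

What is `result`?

filter rows where office == 'BOS':
   bonus  dept  age office
2     36   Eng   41    BOS
5     39  Data   58    BOS
sort by bonus:
   bonus  dept  age office
2     36   Eng   41    BOS
5     39  Data   58    BOS
add column age_plus_10 = t['age'] + 10:
   bonus  dept  age office  age_plus_10
2     36   Eng   41    BOS           51
5     39  Data   58    BOS           68
Hence 51.

51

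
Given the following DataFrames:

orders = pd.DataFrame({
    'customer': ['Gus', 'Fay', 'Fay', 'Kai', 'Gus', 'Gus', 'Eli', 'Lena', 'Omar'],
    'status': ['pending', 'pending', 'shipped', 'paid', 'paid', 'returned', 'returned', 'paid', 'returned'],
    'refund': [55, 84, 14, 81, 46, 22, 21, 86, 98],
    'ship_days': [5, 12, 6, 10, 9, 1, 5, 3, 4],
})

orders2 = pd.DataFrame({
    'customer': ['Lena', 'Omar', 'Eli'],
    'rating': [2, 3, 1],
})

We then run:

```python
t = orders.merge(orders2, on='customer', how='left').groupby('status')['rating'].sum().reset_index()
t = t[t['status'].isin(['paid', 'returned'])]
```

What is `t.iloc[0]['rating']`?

merge on 'customer' (how='left') → 9 rows:
  customer    status  refund  ship_days  rating
0      Gus   pending      55          5     NaN
1      Fay   pending      84         12     NaN
2      Fay   shipped      14          6     NaN
3      Kai      paid      81         10     NaN
4      Gus      paid      46          9     NaN
5      Gus  returned      22          1     NaN
6      Eli  returned      21          5     1.0
7     Lena      paid      86          3     2.0
8     Omar  returned      98          4     3.0
group by status, sum of rating:
status
paid        2.0
pending     0.0
returned    4.0
shipped     0.0
Name: rating, dtype: float64
reset_index():
     status  rating
0      paid     2.0
1   pending     0.0
2  returned     4.0
3   shipped     0.0
filter rows where status in ['paid', 'returned']:
     status  rating
0      paid     2.0
2  returned     4.0
Finally, value at position 0, column 'rating' = 2.0.

2.0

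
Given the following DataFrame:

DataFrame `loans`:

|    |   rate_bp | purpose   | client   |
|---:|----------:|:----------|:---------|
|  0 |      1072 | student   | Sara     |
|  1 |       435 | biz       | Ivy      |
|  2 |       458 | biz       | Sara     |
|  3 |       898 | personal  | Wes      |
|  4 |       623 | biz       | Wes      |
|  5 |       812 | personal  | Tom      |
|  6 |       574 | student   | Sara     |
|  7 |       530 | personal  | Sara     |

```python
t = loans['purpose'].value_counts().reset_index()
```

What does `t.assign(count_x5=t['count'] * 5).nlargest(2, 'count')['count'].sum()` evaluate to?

6

value_counts of purpose:
purpose
biz         3
personal    3
student     2
Name: count, dtype: int64
reset_index():
    purpose  count
0       biz      3
1  personal      3
2   student      2
add column count_x5 = t['count'] * 5:
    purpose  count  count_x5
0       biz      3        15
1  personal      3        15
2   student      2        10
take 2 rows with largest count:
    purpose  count  count_x5
0       biz      3        15
1  personal      3        15
The sum of column 'count' is 6.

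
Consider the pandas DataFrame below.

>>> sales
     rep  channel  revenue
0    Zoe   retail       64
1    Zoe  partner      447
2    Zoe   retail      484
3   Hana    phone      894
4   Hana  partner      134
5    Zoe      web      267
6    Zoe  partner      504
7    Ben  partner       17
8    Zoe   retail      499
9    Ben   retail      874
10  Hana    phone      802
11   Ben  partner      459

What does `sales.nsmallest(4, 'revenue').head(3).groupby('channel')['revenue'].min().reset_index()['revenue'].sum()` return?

take 4 rows with smallest revenue:
    rep  channel  revenue
7   Ben  partner       17
0   Zoe   retail       64
4  Hana  partner      134
5   Zoe      web      267
take first 3 rows:
    rep  channel  revenue
7   Ben  partner       17
0   Zoe   retail       64
4  Hana  partner      134
group by channel, min of revenue:
channel
partner    17
retail     64
Name: revenue, dtype: int64
reset_index():
   channel  revenue
0  partner       17
1   retail       64

81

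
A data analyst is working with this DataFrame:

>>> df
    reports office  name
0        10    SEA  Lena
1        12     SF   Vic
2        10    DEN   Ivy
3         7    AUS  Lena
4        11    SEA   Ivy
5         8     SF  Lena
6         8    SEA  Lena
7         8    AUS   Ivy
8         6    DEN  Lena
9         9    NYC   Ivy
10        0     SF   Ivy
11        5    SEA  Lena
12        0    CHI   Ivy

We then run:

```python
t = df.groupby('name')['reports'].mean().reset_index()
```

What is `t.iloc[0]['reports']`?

group by name, mean of reports:
name
Ivy      6.333333
Lena     7.333333
Vic     12.000000
Name: reports, dtype: float64
reset_index():
   name    reports
0   Ivy   6.333333
1  Lena   7.333333
2   Vic  12.000000

6.33333333333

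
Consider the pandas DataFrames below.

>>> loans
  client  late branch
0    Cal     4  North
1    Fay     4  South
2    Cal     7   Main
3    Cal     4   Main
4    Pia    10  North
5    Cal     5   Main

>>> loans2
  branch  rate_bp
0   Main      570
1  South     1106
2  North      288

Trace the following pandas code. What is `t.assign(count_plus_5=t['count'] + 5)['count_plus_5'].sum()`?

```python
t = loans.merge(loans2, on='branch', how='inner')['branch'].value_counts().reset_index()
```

21

merge on 'branch' (how='inner') → 6 rows:
  client  late branch  rate_bp
0    Cal     4  North      288
1    Fay     4  South     1106
2    Cal     7   Main      570
3    Cal     4   Main      570
4    Pia    10  North      288
5    Cal     5   Main      570
value_counts of branch:
branch
Main     3
North    2
South    1
Name: count, dtype: int64
reset_index():
  branch  count
0   Main      3
1  North      2
2  South      1
add column count_plus_5 = t['count'] + 5:
  branch  count  count_plus_5
0   Main      3             8
1  North      2             7
2  South      1             6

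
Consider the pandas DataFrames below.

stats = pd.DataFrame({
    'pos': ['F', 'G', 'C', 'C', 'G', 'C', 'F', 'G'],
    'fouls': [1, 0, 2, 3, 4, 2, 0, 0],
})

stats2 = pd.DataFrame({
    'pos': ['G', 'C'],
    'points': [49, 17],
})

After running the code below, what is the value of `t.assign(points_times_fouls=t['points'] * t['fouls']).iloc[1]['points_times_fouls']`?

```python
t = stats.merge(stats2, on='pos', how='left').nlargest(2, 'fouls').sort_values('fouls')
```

merge on 'pos' (how='left') → 8 rows:
  pos  fouls  points
0   F      1     NaN
1   G      0    49.0
2   C      2    17.0
3   C      3    17.0
4   G      4    49.0
5   C      2    17.0
6   F      0     NaN
7   G      0    49.0
take 2 rows with largest fouls:
  pos  fouls  points
4   G      4    49.0
3   C      3    17.0
sort by fouls:
  pos  fouls  points
3   C      3    17.0
4   G      4    49.0
add column points_times_fouls = t['points'] * t['fouls']:
  pos  fouls  points  points_times_fouls
3   C      3    17.0                51.0
4   G      4    49.0               196.0
The value at position 1, column 'points_times_fouls' is 196.0.

196.0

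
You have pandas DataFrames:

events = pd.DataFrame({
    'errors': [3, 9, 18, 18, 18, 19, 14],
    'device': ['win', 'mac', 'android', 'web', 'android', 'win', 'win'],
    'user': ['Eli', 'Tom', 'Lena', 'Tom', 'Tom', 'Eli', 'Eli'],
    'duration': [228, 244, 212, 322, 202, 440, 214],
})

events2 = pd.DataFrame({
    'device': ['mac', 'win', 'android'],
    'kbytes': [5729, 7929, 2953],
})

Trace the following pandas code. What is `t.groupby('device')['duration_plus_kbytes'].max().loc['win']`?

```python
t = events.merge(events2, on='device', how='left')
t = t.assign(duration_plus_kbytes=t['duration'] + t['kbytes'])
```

8369.0

merge on 'device' (how='left') → 7 rows:
   errors   device  user  duration  kbytes
0       3      win   Eli       228  7929.0
1       9      mac   Tom       244  5729.0
2      18  android  Lena       212  2953.0
3      18      web   Tom       322     NaN
4      18  android   Tom       202  2953.0
5      19      win   Eli       440  7929.0
6      14      win   Eli       214  7929.0
add column duration_plus_kbytes = t['duration'] + t['kbytes']:
   errors   device  user  duration  kbytes  duration_plus_kbytes
0       3      win   Eli       228  7929.0                8157.0
1       9      mac   Tom       244  5729.0                5973.0
2      18  android  Lena       212  2953.0                3165.0
3      18      web   Tom       322     NaN                   NaN
4      18  android   Tom       202  2953.0                3155.0
5      19      win   Eli       440  7929.0                8369.0
6      14      win   Eli       214  7929.0                8143.0
group by device, max of duration_plus_kbytes:
device
android    3165.0
mac        5973.0
web           NaN
win        8369.0
Name: duration_plus_kbytes, dtype: float64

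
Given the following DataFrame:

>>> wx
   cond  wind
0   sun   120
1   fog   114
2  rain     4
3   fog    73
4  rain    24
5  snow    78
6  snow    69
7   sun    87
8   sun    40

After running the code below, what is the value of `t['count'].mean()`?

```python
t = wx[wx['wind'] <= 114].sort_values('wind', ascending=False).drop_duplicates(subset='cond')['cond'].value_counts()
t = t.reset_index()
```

filter rows where wind <= 114:
   cond  wind
1   fog   114
2  rain     4
3   fog    73
4  rain    24
5  snow    78
6  snow    69
7   sun    87
8   sun    40
sort by wind descending:
   cond  wind
1   fog   114
7   sun    87
5  snow    78
3   fog    73
6  snow    69
8   sun    40
4  rain    24
2  rain     4
drop duplicate cond (keep=first):
   cond  wind
1   fog   114
7   sun    87
5  snow    78
4  rain    24
value_counts of cond:
cond
fog     1
sun     1
snow    1
rain    1
Name: count, dtype: int64
reset_index():
   cond  count
0   fog      1
1   sun      1
2  snow      1
3  rain      1
Reading off the mean of column 'count', we get 1.0.

1.0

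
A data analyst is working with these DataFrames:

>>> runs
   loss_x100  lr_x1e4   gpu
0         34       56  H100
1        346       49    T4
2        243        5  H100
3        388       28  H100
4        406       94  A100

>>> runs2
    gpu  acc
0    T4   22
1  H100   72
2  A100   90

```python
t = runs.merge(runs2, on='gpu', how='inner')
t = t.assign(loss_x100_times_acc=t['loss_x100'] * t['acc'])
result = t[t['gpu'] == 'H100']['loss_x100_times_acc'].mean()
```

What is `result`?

15960.0

merge on 'gpu' (how='inner') → 5 rows:
   loss_x100  lr_x1e4   gpu  acc
0         34       56  H100   72
1        346       49    T4   22
2        243        5  H100   72
3        388       28  H100   72
4        406       94  A100   90
add column loss_x100_times_acc = t['loss_x100'] * t['acc']:
   loss_x100  lr_x1e4   gpu  acc  loss_x100_times_acc
0         34       56  H100   72                 2448
1        346       49    T4   22                 7612
2        243        5  H100   72                17496
3        388       28  H100   72                27936
4        406       94  A100   90                36540
filter rows where gpu == 'H100':
   loss_x100  lr_x1e4   gpu  acc  loss_x100_times_acc
0         34       56  H100   72                 2448
2        243        5  H100   72                17496
3        388       28  H100   72                27936
The mean of column 'loss_x100_times_acc' is 15960.0.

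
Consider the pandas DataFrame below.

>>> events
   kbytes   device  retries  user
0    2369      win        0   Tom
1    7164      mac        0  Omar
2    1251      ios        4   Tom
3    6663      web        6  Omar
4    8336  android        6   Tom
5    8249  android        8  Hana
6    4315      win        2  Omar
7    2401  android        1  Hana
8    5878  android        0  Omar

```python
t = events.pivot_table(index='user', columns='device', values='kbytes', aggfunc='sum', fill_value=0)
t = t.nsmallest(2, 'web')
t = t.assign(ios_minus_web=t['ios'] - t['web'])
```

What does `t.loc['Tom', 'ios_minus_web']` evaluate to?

1251

pivot: rows=user, cols=device, sum(kbytes):
device  android   ios   mac   web   win
user                                   
Hana      10650     0     0     0     0
Omar       5878     0  7164  6663  4315
Tom        8336  1251     0     0  2369
take 2 rows with smallest web:
device  android   ios  mac  web   win
user                                 
Hana      10650     0    0    0     0
Tom        8336  1251    0    0  2369
add column ios_minus_web = t['ios'] - t['web']:
device  android   ios  mac  web   win  ios_minus_web
user                                                
Hana      10650     0    0    0     0              0
Tom        8336  1251    0    0  2369           1251
So loc['Tom', 'ios_minus_web'] = 1251.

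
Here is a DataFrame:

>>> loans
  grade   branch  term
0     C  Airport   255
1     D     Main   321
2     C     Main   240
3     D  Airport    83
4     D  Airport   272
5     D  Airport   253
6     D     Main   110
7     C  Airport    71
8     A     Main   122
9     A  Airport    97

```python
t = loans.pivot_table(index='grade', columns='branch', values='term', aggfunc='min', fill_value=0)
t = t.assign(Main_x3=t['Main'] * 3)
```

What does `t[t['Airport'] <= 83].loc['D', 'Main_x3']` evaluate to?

330

pivot: rows=grade, cols=branch, min(term):
branch  Airport  Main
grade                
A            97   122
C            71   240
D            83   110
add column Main_x3 = t['Main'] * 3:
branch  Airport  Main  Main_x3
grade                         
A            97   122      366
C            71   240      720
D            83   110      330
filter rows where Airport <= 83:
branch  Airport  Main  Main_x3
grade                         
C            71   240      720
D            83   110      330
So loc['D', 'Main_x3'] = 330.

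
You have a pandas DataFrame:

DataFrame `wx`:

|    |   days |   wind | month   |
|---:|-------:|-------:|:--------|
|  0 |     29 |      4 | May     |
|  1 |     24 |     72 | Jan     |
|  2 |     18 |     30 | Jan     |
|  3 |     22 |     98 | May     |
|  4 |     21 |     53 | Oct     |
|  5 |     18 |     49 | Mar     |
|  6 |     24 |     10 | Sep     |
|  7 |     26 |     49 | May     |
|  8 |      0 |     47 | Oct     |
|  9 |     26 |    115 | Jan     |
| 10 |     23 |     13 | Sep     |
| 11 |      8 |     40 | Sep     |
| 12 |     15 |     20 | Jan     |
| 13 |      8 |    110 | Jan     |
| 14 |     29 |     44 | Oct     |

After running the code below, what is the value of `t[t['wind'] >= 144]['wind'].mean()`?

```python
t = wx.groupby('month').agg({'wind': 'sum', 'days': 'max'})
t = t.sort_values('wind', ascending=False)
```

214.0

group by month: sum(wind), max(days):
       wind  days
month            
Jan     347    26
Mar      49    18
May     151    29
Oct     144    29
Sep      63    24
sort by wind descending:
       wind  days
month            
Jan     347    26
May     151    29
Oct     144    29
Sep      63    24
Mar      49    18
filter rows where wind >= 144:
       wind  days
month            
Jan     347    26
May     151    29
Oct     144    29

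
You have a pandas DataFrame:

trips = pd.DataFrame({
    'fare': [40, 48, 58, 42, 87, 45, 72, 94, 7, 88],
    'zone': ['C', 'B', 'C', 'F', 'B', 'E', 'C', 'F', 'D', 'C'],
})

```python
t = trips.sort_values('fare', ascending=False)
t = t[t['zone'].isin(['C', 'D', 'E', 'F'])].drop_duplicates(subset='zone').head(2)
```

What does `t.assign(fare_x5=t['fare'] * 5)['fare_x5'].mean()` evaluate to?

sort by fare descending:
   fare zone
7    94    F
9    88    C
4    87    B
6    72    C
2    58    C
1    48    B
5    45    E
3    42    F
0    40    C
8     7    D
filter rows where zone in ['C', 'D', 'E', 'F']:
   fare zone
7    94    F
9    88    C
6    72    C
2    58    C
5    45    E
3    42    F
0    40    C
8     7    D
drop duplicate zone (keep=first):
   fare zone
7    94    F
9    88    C
5    45    E
8     7    D
take first 2 rows:
   fare zone
7    94    F
9    88    C
add column fare_x5 = t['fare'] * 5:
   fare zone  fare_x5
7    94    F      470
9    88    C      440
Finally, mean of column 'fare_x5' = 455.0.

455.0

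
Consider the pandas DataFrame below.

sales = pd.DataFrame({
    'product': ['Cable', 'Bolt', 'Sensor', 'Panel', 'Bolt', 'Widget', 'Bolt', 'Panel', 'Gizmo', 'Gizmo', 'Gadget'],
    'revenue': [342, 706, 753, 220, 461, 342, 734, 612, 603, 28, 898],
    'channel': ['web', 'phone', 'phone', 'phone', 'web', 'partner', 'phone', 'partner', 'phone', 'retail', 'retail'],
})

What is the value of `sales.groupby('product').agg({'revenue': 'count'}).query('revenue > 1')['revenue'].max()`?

3

group by product, count of revenue:
         revenue
product         
Bolt           3
Cable          1
Gadget         1
Gizmo          2
Panel          2
Sensor         1
Widget         1
filter rows where revenue > 1:
         revenue
product         
Bolt           3
Gizmo          2
Panel          2
Taking the max of column 'revenue' gives 3.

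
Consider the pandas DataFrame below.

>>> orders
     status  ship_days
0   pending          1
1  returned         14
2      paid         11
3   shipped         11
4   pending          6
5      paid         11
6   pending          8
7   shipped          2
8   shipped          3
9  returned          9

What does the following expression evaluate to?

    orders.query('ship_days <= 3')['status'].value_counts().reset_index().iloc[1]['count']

1

filter rows where ship_days <= 3:
    status  ship_days
0  pending          1
7  shipped          2
8  shipped          3
value_counts of status:
status
shipped    2
pending    1
Name: count, dtype: int64
reset_index():
    status  count
0  shipped      2
1  pending      1
Reading off the value at position 1, column 'count', we get 1.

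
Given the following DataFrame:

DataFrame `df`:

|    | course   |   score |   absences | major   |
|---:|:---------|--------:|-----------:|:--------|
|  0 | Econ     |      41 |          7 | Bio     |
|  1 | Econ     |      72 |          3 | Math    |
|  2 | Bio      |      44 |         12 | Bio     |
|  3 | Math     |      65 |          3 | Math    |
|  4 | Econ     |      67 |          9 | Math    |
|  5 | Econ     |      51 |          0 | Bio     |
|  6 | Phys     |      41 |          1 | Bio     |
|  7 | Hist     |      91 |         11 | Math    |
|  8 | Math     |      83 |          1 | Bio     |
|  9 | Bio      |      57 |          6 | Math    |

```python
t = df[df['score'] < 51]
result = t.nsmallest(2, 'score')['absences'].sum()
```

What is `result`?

8

filter rows where score < 51:
  course  score  absences major
0   Econ     41         7   Bio
2    Bio     44        12   Bio
6   Phys     41         1   Bio
take 2 rows with smallest score:
  course  score  absences major
0   Econ     41         7   Bio
6   Phys     41         1   Bio
sum of column 'absences' → 8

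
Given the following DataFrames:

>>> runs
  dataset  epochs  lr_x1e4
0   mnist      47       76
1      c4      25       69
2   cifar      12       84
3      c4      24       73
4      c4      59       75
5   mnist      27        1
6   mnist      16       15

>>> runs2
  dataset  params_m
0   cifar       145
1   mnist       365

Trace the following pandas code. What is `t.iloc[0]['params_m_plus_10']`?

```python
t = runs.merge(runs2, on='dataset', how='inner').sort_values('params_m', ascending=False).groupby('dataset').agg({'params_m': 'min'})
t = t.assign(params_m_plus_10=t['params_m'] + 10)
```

155

merge on 'dataset' (how='inner') → 4 rows:
  dataset  epochs  lr_x1e4  params_m
0   mnist      47       76       365
1   cifar      12       84       145
2   mnist      27        1       365
3   mnist      16       15       365
sort by params_m descending:
  dataset  epochs  lr_x1e4  params_m
0   mnist      47       76       365
2   mnist      27        1       365
3   mnist      16       15       365
1   cifar      12       84       145
group by dataset, min of params_m:
         params_m
dataset          
cifar         145
mnist         365
add column params_m_plus_10 = t['params_m'] + 10:
         params_m  params_m_plus_10
dataset                            
cifar         145               155
mnist         365               375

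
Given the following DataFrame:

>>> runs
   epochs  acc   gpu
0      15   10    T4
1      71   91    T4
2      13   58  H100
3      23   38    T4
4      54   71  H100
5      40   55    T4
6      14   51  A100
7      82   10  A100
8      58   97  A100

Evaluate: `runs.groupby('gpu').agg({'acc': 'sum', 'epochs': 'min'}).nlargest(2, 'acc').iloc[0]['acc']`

group by gpu: sum(acc), min(epochs):
      acc  epochs
gpu              
A100  158      14
H100  129      13
T4    194      15
take 2 rows with largest acc:
      acc  epochs
gpu              
T4    194      15
A100  158      14
So iloc[0]['acc'] = 194.

194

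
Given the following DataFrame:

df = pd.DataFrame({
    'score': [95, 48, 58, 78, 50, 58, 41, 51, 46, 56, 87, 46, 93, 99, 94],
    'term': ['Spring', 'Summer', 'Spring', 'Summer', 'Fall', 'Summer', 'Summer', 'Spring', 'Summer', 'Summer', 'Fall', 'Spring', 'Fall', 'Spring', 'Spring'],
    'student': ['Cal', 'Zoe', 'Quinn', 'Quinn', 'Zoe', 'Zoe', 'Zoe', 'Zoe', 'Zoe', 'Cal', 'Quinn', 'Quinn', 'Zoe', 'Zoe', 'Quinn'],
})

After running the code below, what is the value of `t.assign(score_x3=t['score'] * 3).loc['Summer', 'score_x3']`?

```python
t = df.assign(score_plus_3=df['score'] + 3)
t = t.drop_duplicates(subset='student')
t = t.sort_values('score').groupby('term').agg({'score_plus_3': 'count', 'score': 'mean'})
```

144.0

add column score_plus_3 = df['score'] + 3:
    score    term student  score_plus_3
0      95  Spring     Cal            98
1      48  Summer     Zoe            51
2      58  Spring   Quinn            61
3      78  Summer   Quinn            81
4      50    Fall     Zoe            53
5      58  Summer     Zoe            61
6      41  Summer     Zoe            44
7      51  Spring     Zoe            54
8      46  Summer     Zoe            49
9      56  Summer     Cal            59
10     87    Fall   Quinn            90
11     46  Spring   Quinn            49
12     93    Fall     Zoe            96
13     99  Spring     Zoe           102
14     94  Spring   Quinn            97
drop duplicate student (keep=first):
   score    term student  score_plus_3
0     95  Spring     Cal            98
1     48  Summer     Zoe            51
2     58  Spring   Quinn            61
sort by score:
   score    term student  score_plus_3
1     48  Summer     Zoe            51
2     58  Spring   Quinn            61
0     95  Spring     Cal            98
group by term: count(score_plus_3), mean(score):
        score_plus_3  score
term                       
Spring             2   76.5
Summer             1   48.0
add column score_x3 = t['score'] * 3:
        score_plus_3  score  score_x3
term                                 
Spring             2   76.5     229.5
Summer             1   48.0     144.0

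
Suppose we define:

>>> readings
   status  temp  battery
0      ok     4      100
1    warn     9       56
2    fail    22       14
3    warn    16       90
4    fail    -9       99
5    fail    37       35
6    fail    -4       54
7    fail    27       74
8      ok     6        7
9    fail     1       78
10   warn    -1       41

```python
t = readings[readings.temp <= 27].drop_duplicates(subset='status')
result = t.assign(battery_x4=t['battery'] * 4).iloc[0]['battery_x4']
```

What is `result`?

400

filter rows where temp <= 27:
   status  temp  battery
0      ok     4      100
1    warn     9       56
2    fail    22       14
3    warn    16       90
4    fail    -9       99
6    fail    -4       54
7    fail    27       74
8      ok     6        7
9    fail     1       78
10   warn    -1       41
drop duplicate status (keep=first):
  status  temp  battery
0     ok     4      100
1   warn     9       56
2   fail    22       14
add column battery_x4 = t['battery'] * 4:
  status  temp  battery  battery_x4
0     ok     4      100         400
1   warn     9       56         224
2   fail    22       14          56
So iloc[0]['battery_x4'] = 400.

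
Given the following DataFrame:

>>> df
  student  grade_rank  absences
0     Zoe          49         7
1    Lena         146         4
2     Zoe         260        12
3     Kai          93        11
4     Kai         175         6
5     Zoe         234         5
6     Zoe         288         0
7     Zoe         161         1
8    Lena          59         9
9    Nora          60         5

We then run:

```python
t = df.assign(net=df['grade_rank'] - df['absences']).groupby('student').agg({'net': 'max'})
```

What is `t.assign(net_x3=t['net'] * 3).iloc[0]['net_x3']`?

add column net = df['grade_rank'] - df['absences']:
  student  grade_rank  absences  net
0     Zoe          49         7   42
1    Lena         146         4  142
2     Zoe         260        12  248
3     Kai          93        11   82
4     Kai         175         6  169
5     Zoe         234         5  229
6     Zoe         288         0  288
7     Zoe         161         1  160
8    Lena          59         9   50
9    Nora          60         5   55
group by student, max of net:
         net
student     
Kai      169
Lena     142
Nora      55
Zoe      288
add column net_x3 = t['net'] * 3:
         net  net_x3
student             
Kai      169     507
Lena     142     426
Nora      55     165
Zoe      288     864

507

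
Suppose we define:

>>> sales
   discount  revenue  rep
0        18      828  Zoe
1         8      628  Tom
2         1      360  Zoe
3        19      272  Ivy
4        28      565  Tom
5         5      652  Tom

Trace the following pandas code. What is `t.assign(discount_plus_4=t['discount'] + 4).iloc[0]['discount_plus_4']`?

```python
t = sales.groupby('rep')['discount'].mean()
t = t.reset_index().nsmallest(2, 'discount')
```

group by rep, mean of discount:
rep
Ivy    19.000000
Tom    13.666667
Zoe     9.500000
Name: discount, dtype: float64
reset_index():
   rep   discount
0  Ivy  19.000000
1  Tom  13.666667
2  Zoe   9.500000
take 2 rows with smallest discount:
   rep   discount
2  Zoe   9.500000
1  Tom  13.666667
add column discount_plus_4 = t['discount'] + 4:
   rep   discount  discount_plus_4
2  Zoe   9.500000        13.500000
1  Tom  13.666667        17.666667
Finally, value at position 0, column 'discount_plus_4' = 13.5.

13.5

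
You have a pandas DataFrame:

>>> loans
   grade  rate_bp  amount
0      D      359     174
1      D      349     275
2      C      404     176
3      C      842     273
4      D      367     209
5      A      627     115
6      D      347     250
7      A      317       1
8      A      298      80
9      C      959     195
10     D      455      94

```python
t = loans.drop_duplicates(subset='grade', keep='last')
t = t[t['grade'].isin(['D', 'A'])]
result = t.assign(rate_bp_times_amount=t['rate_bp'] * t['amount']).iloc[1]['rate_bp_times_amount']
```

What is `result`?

42770

drop duplicate grade (keep=last):
   grade  rate_bp  amount
8      A      298      80
9      C      959     195
10     D      455      94
filter rows where grade in ['D', 'A']:
   grade  rate_bp  amount
8      A      298      80
10     D      455      94
add column rate_bp_times_amount = t['rate_bp'] * t['amount']:
   grade  rate_bp  amount  rate_bp_times_amount
8      A      298      80                 23840
10     D      455      94                 42770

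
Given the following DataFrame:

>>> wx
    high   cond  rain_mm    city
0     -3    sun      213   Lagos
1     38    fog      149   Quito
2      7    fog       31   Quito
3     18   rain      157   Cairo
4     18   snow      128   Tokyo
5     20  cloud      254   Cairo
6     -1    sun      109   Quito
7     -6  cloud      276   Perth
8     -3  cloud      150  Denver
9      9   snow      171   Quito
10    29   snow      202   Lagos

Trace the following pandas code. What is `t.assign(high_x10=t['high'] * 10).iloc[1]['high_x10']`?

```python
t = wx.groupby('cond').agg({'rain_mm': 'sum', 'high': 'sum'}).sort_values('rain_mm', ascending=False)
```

560

group by cond: sum(rain_mm), sum(high):
       rain_mm  high
cond                
cloud      680    11
fog        180    45
rain       157    18
snow       501    56
sun        322    -4
sort by rain_mm descending:
       rain_mm  high
cond                
cloud      680    11
snow       501    56
sun        322    -4
fog        180    45
rain       157    18
add column high_x10 = t['high'] * 10:
       rain_mm  high  high_x10
cond                          
cloud      680    11       110
snow       501    56       560
sun        322    -4       -40
fog        180    45       450
rain       157    18       180
Reading off the value at position 1, column 'high_x10', we get 560.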